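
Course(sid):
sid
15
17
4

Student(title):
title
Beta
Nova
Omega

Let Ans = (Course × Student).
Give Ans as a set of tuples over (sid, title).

{(15, Beta), (15, Nova), (15, Omega), (17, Beta), (17, Nova), (17, Omega), (4, Beta), (4, Nova), (4, Omega)}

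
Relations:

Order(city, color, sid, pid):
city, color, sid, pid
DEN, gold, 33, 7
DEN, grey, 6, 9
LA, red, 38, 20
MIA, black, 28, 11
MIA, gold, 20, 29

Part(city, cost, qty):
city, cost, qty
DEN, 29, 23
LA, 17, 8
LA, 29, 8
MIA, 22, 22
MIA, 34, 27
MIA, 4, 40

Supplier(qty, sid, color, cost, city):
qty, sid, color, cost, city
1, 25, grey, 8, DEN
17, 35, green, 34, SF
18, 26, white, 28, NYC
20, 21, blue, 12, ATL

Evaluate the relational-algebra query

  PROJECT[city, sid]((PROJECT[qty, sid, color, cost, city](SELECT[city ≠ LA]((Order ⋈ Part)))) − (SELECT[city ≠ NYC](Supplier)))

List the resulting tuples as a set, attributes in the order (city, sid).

Natural join on city: {(DEN, gold, 33, 7, 29, 23), (DEN, grey, 6, 9, 29, 23), (LA, red, 38, 20, 17, 8), (LA, red, 38, 20, 29, 8), (MIA, black, 28, 11, 22, 22), (MIA, black, 28, 11, 34, 27), (MIA, black, 28, 11, 4, 40), (MIA, gold, 20, 29, 22, 22), (MIA, gold, 20, 29, 34, 27), (MIA, gold, 20, 29, 4, 40)}
Selection city ≠ LA: {(DEN, gold, 33, 7, 29, 23), (DEN, grey, 6, 9, 29, 23), (MIA, black, 28, 11, 22, 22), (MIA, black, 28, 11, 34, 27), (MIA, black, 28, 11, 4, 40), (MIA, gold, 20, 29, 22, 22), (MIA, gold, 20, 29, 34, 27), (MIA, gold, 20, 29, 4, 40)}
π[qty, sid, color, cost, city]: project onto (qty, sid, color, cost, city) → {(22, 20, gold, 22, MIA), (22, 28, black, 22, MIA), (23, 33, gold, 29, DEN), (23, 6, grey, 29, DEN), (27, 20, gold, 34, MIA), (27, 28, black, 34, MIA), (40, 20, gold, 4, MIA), (40, 28, black, 4, MIA)}
Selection city ≠ NYC: {(1, 25, grey, 8, DEN), (17, 35, green, 34, SF), (20, 21, blue, 12, ATL)}
Set difference of the two operands is {(22, 20, gold, 22, MIA), (22, 28, black, 22, MIA), (23, 33, gold, 29, DEN), (23, 6, grey, 29, DEN), (27, 20, gold, 34, MIA), (27, 28, black, 34, MIA), (40, 20, gold, 4, MIA), (40, 28, black, 4, MIA)}.
π[city, sid]: project onto (city, sid) (4 duplicate(s) eliminated) → {(DEN, 33), (DEN, 6), (MIA, 20), (MIA, 28)}

{(DEN, 33), (DEN, 6), (MIA, 20), (MIA, 28)}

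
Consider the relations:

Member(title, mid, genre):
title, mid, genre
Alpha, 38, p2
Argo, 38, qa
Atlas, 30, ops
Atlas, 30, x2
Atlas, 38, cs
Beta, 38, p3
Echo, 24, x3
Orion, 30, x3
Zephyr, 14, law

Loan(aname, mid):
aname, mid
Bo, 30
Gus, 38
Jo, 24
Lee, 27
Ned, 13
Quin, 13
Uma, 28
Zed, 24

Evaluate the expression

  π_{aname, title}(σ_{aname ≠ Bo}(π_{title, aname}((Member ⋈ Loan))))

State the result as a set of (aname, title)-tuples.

{(Gus, Alpha), (Gus, Argo), (Gus, Atlas), (Gus, Beta), (Jo, Echo), (Zed, Echo)}

Member ⋈ Loan (natural join on mid): {(Alpha, 38, p2, Gus), (Argo, 38, qa, Gus), (Atlas, 30, ops, Bo), (Atlas, 30, x2, Bo), (Atlas, 38, cs, Gus), (Beta, 38, p3, Gus), (Echo, 24, x3, Jo), (Echo, 24, x3, Zed), (Orion, 30, x3, Bo)}
π[title, aname]: project onto (title, aname) (1 duplicate(s) eliminated) → {(Alpha, Gus), (Argo, Gus), (Atlas, Bo), (Atlas, Gus), (Beta, Gus), (Echo, Jo), (Echo, Zed), (Orion, Bo)}
Filtering on aname ≠ Bo leaves {(Alpha, Gus), (Argo, Gus), (Atlas, Gus), (Beta, Gus), (Echo, Jo), (Echo, Zed)}.
π[aname, title]: project onto (aname, title) → {(Gus, Alpha), (Gus, Argo), (Gus, Atlas), (Gus, Beta), (Jo, Echo), (Zed, Echo)}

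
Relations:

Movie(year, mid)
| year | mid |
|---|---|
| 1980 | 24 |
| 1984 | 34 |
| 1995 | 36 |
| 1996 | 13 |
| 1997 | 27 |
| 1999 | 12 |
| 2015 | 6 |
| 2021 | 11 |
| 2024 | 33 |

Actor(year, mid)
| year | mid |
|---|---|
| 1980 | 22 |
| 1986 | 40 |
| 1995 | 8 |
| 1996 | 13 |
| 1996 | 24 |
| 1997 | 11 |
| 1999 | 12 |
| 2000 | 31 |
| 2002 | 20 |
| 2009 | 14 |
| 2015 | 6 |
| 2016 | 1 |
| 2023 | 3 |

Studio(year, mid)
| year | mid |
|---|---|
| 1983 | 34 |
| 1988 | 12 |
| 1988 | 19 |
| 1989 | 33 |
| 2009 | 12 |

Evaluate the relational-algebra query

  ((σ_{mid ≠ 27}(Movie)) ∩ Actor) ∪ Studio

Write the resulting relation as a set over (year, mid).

{(1983, 34), (1988, 12), (1988, 19), (1989, 33), (1996, 13), (1999, 12), (2009, 12), (2015, 6)}

Filtering on mid ≠ 27 leaves {(1980, 24), (1984, 34), (1995, 36), (1996, 13), (1999, 12), (2015, 6), (2021, 11), (2024, 33)}.
Taking the intersection: {(1996, 13), (1999, 12), (2015, 6)}
Taking the union: {(1983, 34), (1988, 12), (1988, 19), (1989, 33), (1996, 13), (1999, 12), (2009, 12), (2015, 6)}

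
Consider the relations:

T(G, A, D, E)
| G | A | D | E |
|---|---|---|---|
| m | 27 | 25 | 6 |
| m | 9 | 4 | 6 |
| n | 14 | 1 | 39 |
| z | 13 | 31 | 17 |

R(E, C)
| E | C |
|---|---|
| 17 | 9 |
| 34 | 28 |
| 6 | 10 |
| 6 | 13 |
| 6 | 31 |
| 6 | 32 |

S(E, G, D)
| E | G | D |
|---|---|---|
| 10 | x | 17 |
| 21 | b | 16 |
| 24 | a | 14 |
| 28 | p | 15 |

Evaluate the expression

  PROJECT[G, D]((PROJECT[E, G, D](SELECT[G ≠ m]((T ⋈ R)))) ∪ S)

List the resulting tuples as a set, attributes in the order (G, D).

{(a, 14), (b, 16), (p, 15), (x, 17), (z, 31)}

Natural join on E: {(m, 27, 25, 6, 10), (m, 27, 25, 6, 13), (m, 27, 25, 6, 31), (m, 27, 25, 6, 32), (m, 9, 4, 6, 10), (m, 9, 4, 6, 13), (m, 9, 4, 6, 31), (m, 9, 4, 6, 32), (z, 13, 31, 17, 9)}
Selection G ≠ m: {(z, 13, 31, 17, 9)}
π[E, G, D]: project onto (E, G, D) → {(17, z, 31)}
Set union of the two operands is {(10, x, 17), (17, z, 31), (21, b, 16), (24, a, 14), (28, p, 15)}.
π[G, D]: project onto (G, D) → {(a, 14), (b, 16), (p, 15), (x, 17), (z, 31)}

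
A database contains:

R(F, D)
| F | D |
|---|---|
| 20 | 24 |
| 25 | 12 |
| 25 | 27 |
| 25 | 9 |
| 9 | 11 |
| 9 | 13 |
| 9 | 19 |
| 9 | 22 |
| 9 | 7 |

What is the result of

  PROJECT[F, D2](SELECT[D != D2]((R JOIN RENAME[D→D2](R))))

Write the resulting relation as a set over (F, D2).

ρ[D→D2]: schema becomes (F, D2); tuples unchanged.
R ⋈ RENAME[D→D2](R) (natural join on F): {(20, 24, 24), (25, 12, 12), (25, 12, 27), (25, 12, 9), (25, 27, 12), (25, 27, 27), (25, 27, 9), (25, 9, 12), (25, 9, 27), (25, 9, 9), (9, 11, 11), (9, 11, 13), (9, 11, 19), (9, 11, 22), (9, 11, 7), (9, 13, 11), (9, 13, 13), (9, 13, 19), (9, 13, 22), (9, 13, 7), (9, 19, 11), (9, 19, 13), (9, 19, 19), (9, 19, 22), (9, 19, 7), (9, 22, 11), (9, 22, 13), (9, 22, 19), (9, 22, 22), (9, 22, 7), (9, 7, 11), (9, 7, 13), (9, 7, 19), (9, 7, 22), (9, 7, 7)}
Selection D != D2: {(25, 12, 27), (25, 12, 9), (25, 27, 12), (25, 27, 9), (25, 9, 12), (25, 9, 27), (9, 11, 13), (9, 11, 19), (9, 11, 22), (9, 11, 7), (9, 13, 11), (9, 13, 19), (9, 13, 22), (9, 13, 7), (9, 19, 11), (9, 19, 13), (9, 19, 22), (9, 19, 7), (9, 22, 11), (9, 22, 13), (9, 22, 19), (9, 22, 7), (9, 7, 11), (9, 7, 13), (9, 7, 19), (9, 7, 22)}
Projecting to F, D2 (18 duplicate(s) eliminated): {(25, 12), (25, 27), (25, 9), (9, 11), (9, 13), (9, 19), (9, 22), (9, 7)}

{(25, 12), (25, 27), (25, 9), (9, 11), (9, 13), (9, 19), (9, 22), (9, 7)}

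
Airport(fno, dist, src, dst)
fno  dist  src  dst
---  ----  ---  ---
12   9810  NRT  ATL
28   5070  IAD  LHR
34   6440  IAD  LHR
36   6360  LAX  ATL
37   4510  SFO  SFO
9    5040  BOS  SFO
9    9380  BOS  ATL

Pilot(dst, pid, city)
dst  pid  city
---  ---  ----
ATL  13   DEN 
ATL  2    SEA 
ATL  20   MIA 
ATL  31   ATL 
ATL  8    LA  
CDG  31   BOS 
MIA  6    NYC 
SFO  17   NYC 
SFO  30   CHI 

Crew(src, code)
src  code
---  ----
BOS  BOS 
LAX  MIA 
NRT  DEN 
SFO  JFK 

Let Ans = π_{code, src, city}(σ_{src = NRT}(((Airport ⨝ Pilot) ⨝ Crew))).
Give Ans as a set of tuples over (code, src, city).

Airport ⋈ Pilot (natural join on dst): {(12, 9810, NRT, ATL, 13, DEN), (12, 9810, NRT, ATL, 2, SEA), (12, 9810, NRT, ATL, 20, MIA), (12, 9810, NRT, ATL, 31, ATL), (12, 9810, NRT, ATL, 8, LA), (36, 6360, LAX, ATL, 13, DEN), (36, 6360, LAX, ATL, 2, SEA), (36, 6360, LAX, ATL, 20, MIA), (36, 6360, LAX, ATL, 31, ATL), (36, 6360, LAX, ATL, 8, LA), (37, 4510, SFO, SFO, 17, NYC), (37, 4510, SFO, SFO, 30, CHI), (9, 5040, BOS, SFO, 17, NYC), (9, 5040, BOS, SFO, 30, CHI), (9, 9380, BOS, ATL, 13, DEN), (9, 9380, BOS, ATL, 2, SEA), (9, 9380, BOS, ATL, 20, MIA), (9, 9380, BOS, ATL, 31, ATL), (9, 9380, BOS, ATL, 8, LA)}
(Airport ⨝ Pilot) ⋈ Crew (natural join on src): {(12, 9810, NRT, ATL, 13, DEN, DEN), (12, 9810, NRT, ATL, 2, SEA, DEN), (12, 9810, NRT, ATL, 20, MIA, DEN), (12, 9810, NRT, ATL, 31, ATL, DEN), (12, 9810, NRT, ATL, 8, LA, DEN), (36, 6360, LAX, ATL, 13, DEN, MIA), (36, 6360, LAX, ATL, 2, SEA, MIA), (36, 6360, LAX, ATL, 20, MIA, MIA), (36, 6360, LAX, ATL, 31, ATL, MIA), (36, 6360, LAX, ATL, 8, LA, MIA), (37, 4510, SFO, SFO, 17, NYC, JFK), (37, 4510, SFO, SFO, 30, CHI, JFK), (9, 5040, BOS, SFO, 17, NYC, BOS), (9, 5040, BOS, SFO, 30, CHI, BOS), (9, 9380, BOS, ATL, 13, DEN, BOS), (9, 9380, BOS, ATL, 2, SEA, BOS), (9, 9380, BOS, ATL, 20, MIA, BOS), (9, 9380, BOS, ATL, 31, ATL, BOS), (9, 9380, BOS, ATL, 8, LA, BOS)}
Apply σ_{src = NRT}; surviving tuples: {(12, 9810, NRT, ATL, 13, DEN, DEN), (12, 9810, NRT, ATL, 2, SEA, DEN), (12, 9810, NRT, ATL, 20, MIA, DEN), (12, 9810, NRT, ATL, 31, ATL, DEN), (12, 9810, NRT, ATL, 8, LA, DEN)}
Keep only column(s) code, src, city: {(DEN, NRT, ATL), (DEN, NRT, DEN), (DEN, NRT, LA), (DEN, NRT, MIA), (DEN, NRT, SEA)}

{(DEN, NRT, ATL), (DEN, NRT, DEN), (DEN, NRT, LA), (DEN, NRT, MIA), (DEN, NRT, SEA)}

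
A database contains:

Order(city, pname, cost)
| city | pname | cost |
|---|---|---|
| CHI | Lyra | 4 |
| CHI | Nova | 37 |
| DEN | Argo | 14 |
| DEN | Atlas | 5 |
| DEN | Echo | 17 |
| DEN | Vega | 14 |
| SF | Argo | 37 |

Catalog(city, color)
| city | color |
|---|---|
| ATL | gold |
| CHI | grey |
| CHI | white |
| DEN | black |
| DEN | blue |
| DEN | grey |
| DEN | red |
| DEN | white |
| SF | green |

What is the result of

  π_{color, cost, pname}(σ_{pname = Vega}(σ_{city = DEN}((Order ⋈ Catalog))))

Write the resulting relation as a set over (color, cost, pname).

Natural join on city: {(CHI, Lyra, 4, grey), (CHI, Lyra, 4, white), (CHI, Nova, 37, grey), (CHI, Nova, 37, white), (DEN, Argo, 14, black), (DEN, Argo, 14, blue), (DEN, Argo, 14, grey), (DEN, Argo, 14, red), (DEN, Argo, 14, white), (DEN, Atlas, 5, black), (DEN, Atlas, 5, blue), (DEN, Atlas, 5, grey), (DEN, Atlas, 5, red), (DEN, Atlas, 5, white), (DEN, Echo, 17, black), (DEN, Echo, 17, blue), (DEN, Echo, 17, grey), (DEN, Echo, 17, red), (DEN, Echo, 17, white), (DEN, Vega, 14, black), (DEN, Vega, 14, blue), (DEN, Vega, 14, grey), (DEN, Vega, 14, red), (DEN, Vega, 14, white), (SF, Argo, 37, green)}
Filtering on city = DEN leaves {(DEN, Argo, 14, black), (DEN, Argo, 14, blue), (DEN, Argo, 14, grey), (DEN, Argo, 14, red), (DEN, Argo, 14, white), (DEN, Atlas, 5, black), (DEN, Atlas, 5, blue), (DEN, Atlas, 5, grey), (DEN, Atlas, 5, red), (DEN, Atlas, 5, white), (DEN, Echo, 17, black), (DEN, Echo, 17, blue), (DEN, Echo, 17, grey), (DEN, Echo, 17, red), (DEN, Echo, 17, white), (DEN, Vega, 14, black), (DEN, Vega, 14, blue), (DEN, Vega, 14, grey), (DEN, Vega, 14, red), (DEN, Vega, 14, white)}.
Filtering on pname = Vega leaves {(DEN, Vega, 14, black), (DEN, Vega, 14, blue), (DEN, Vega, 14, grey), (DEN, Vega, 14, red), (DEN, Vega, 14, white)}.
Keep only column(s) color, cost, pname: {(black, 14, Vega), (blue, 14, Vega), (grey, 14, Vega), (red, 14, Vega), (white, 14, Vega)}

{(black, 14, Vega), (blue, 14, Vega), (grey, 14, Vega), (red, 14, Vega), (white, 14, Vega)}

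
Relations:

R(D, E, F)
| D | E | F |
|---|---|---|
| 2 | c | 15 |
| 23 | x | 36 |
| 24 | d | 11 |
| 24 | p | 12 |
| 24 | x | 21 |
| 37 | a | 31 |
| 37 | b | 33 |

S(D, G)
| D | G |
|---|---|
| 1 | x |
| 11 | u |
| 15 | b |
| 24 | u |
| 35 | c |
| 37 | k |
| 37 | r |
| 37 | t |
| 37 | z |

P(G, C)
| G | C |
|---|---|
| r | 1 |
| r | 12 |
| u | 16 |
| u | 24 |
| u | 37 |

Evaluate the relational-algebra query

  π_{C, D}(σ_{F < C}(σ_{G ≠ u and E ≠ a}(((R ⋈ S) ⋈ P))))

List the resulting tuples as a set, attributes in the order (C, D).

R ⋈ S (natural join on D): {(24, d, 11, u), (24, p, 12, u), (24, x, 21, u), (37, a, 31, k), (37, a, 31, r), (37, a, 31, t), (37, a, 31, z), (37, b, 33, k), (37, b, 33, r), (37, b, 33, t), (37, b, 33, z)}
(R ⋈ S) ⋈ P (natural join on G): {(24, d, 11, u, 16), (24, d, 11, u, 24), (24, d, 11, u, 37), (24, p, 12, u, 16), (24, p, 12, u, 24), (24, p, 12, u, 37), (24, x, 21, u, 16), (24, x, 21, u, 24), (24, x, 21, u, 37), (37, a, 31, r, 1), (37, a, 31, r, 12), (37, b, 33, r, 1), (37, b, 33, r, 12)}
Apply σ_{G ≠ u and E ≠ a}; surviving tuples: {(37, b, 33, r, 1), (37, b, 33, r, 12)}
Apply σ_{F < C}; surviving tuples: {}
π[C, D]: project onto (C, D) → {}

{}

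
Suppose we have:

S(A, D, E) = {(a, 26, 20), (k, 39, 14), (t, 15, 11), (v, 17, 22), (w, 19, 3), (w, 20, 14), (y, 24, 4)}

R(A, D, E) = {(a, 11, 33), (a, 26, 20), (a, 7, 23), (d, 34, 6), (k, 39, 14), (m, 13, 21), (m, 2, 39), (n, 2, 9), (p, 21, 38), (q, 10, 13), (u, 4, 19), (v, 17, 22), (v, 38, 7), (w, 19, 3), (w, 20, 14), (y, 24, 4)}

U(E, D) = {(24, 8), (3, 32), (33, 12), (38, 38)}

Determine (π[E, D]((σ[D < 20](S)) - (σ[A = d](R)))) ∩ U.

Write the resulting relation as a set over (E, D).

{}

σ[D < 20]: keep tuples satisfying D < 20 → {(t, 15, 11), (v, 17, 22), (w, 19, 3)}
σ[A = d]: keep tuples satisfying A = d → {(d, 34, 6)}
Taking the difference: {(t, 15, 11), (v, 17, 22), (w, 19, 3)}
Projecting to E, D: {(11, 15), (22, 17), (3, 19)}
Taking the intersection: {}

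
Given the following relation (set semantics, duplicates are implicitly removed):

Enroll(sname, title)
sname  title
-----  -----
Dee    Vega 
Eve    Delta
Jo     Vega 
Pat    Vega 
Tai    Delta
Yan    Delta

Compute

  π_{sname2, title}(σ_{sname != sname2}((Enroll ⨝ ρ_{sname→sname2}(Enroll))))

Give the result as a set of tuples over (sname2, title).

ρ[sname→sname2]: schema becomes (sname2, title); tuples unchanged.
Natural join on title: {(Dee, Vega, Dee), (Dee, Vega, Jo), (Dee, Vega, Pat), (Eve, Delta, Eve), (Eve, Delta, Tai), (Eve, Delta, Yan), (Jo, Vega, Dee), (Jo, Vega, Jo), (Jo, Vega, Pat), (Pat, Vega, Dee), (Pat, Vega, Jo), (Pat, Vega, Pat), (Tai, Delta, Eve), (Tai, Delta, Tai), (Tai, Delta, Yan), (Yan, Delta, Eve), (Yan, Delta, Tai), (Yan, Delta, Yan)}
Apply σ_{sname != sname2}; surviving tuples: {(Dee, Vega, Jo), (Dee, Vega, Pat), (Eve, Delta, Tai), (Eve, Delta, Yan), (Jo, Vega, Dee), (Jo, Vega, Pat), (Pat, Vega, Dee), (Pat, Vega, Jo), (Tai, Delta, Eve), (Tai, Delta, Yan), (Yan, Delta, Eve), (Yan, Delta, Tai)}
Keep only column(s) sname2, title (6 duplicate(s) eliminated): {(Dee, Vega), (Eve, Delta), (Jo, Vega), (Pat, Vega), (Tai, Delta), (Yan, Delta)}

{(Dee, Vega), (Eve, Delta), (Jo, Vega), (Pat, Vega), (Tai, Delta), (Yan, Delta)}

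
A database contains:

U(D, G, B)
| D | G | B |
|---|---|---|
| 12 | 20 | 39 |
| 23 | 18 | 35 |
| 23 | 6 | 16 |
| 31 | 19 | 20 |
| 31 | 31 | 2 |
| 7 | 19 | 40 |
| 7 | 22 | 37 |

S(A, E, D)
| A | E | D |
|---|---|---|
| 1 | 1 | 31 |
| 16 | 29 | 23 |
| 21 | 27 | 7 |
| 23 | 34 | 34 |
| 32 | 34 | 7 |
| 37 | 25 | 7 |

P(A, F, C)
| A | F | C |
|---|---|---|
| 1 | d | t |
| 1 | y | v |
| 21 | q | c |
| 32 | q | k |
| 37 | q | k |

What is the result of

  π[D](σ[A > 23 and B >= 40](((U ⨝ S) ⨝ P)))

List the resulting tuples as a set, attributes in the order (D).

{7}

Joining U and S on D yields {(23, 18, 35, 16, 29), (23, 6, 16, 16, 29), (31, 19, 20, 1, 1), (31, 31, 2, 1, 1), (7, 19, 40, 21, 27), (7, 19, 40, 32, 34), (7, 19, 40, 37, 25), (7, 22, 37, 21, 27), (7, 22, 37, 32, 34), (7, 22, 37, 37, 25)}.
Joining (U ⨝ S) and P on A yields {(31, 19, 20, 1, 1, d, t), (31, 19, 20, 1, 1, y, v), (31, 31, 2, 1, 1, d, t), (31, 31, 2, 1, 1, y, v), (7, 19, 40, 21, 27, q, c), (7, 19, 40, 32, 34, q, k), (7, 19, 40, 37, 25, q, k), (7, 22, 37, 21, 27, q, c), (7, 22, 37, 32, 34, q, k), (7, 22, 37, 37, 25, q, k)}.
Filtering on A > 23 and B >= 40 leaves {(7, 19, 40, 32, 34, q, k), (7, 19, 40, 37, 25, q, k)}.
π[D]: project onto (D) (1 duplicate(s) eliminated) → {7}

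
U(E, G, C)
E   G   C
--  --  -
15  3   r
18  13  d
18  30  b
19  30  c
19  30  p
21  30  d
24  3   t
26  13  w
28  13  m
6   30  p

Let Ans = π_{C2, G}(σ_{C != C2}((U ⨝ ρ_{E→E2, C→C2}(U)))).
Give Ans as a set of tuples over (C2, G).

{(b, 30), (c, 30), (d, 13), (d, 30), (m, 13), (p, 30), (r, 3), (t, 3), (w, 13)}

ρ[E→E2, C→C2]: schema becomes (E2, G, C2); tuples unchanged.
Natural join on G: {(15, 3, r, 15, r), (15, 3, r, 24, t), (18, 13, d, 18, d), (18, 13, d, 26, w), (18, 13, d, 28, m), (18, 30, b, 18, b), (18, 30, b, 19, c), (18, 30, b, 19, p), (18, 30, b, 21, d), (18, 30, b, 6, p), (19, 30, c, 18, b), (19, 30, c, 19, c), (19, 30, c, 19, p), (19, 30, c, 21, d), (19, 30, c, 6, p), (19, 30, p, 18, b), (19, 30, p, 19, c), (19, 30, p, 19, p), (19, 30, p, 21, d), (19, 30, p, 6, p), (21, 30, d, 18, b), (21, 30, d, 19, c), (21, 30, d, 19, p), (21, 30, d, 21, d), (21, 30, d, 6, p), (24, 3, t, 15, r), (24, 3, t, 24, t), (26, 13, w, 18, d), (26, 13, w, 26, w), (26, 13, w, 28, m), (28, 13, m, 18, d), (28, 13, m, 26, w), (28, 13, m, 28, m), (6, 30, p, 18, b), (6, 30, p, 19, c), (6, 30, p, 19, p), (6, 30, p, 21, d), (6, 30, p, 6, p)}
Filtering on C != C2 leaves {(15, 3, r, 24, t), (18, 13, d, 26, w), (18, 13, d, 28, m), (18, 30, b, 19, c), (18, 30, b, 19, p), (18, 30, b, 21, d), (18, 30, b, 6, p), (19, 30, c, 18, b), (19, 30, c, 19, p), (19, 30, c, 21, d), (19, 30, c, 6, p), (19, 30, p, 18, b), (19, 30, p, 19, c), (19, 30, p, 21, d), (21, 30, d, 18, b), (21, 30, d, 19, c), (21, 30, d, 19, p), (21, 30, d, 6, p), (24, 3, t, 15, r), (26, 13, w, 18, d), (26, 13, w, 28, m), (28, 13, m, 18, d), (28, 13, m, 26, w), (6, 30, p, 18, b), (6, 30, p, 19, c), (6, 30, p, 21, d)}.
Keep only column(s) C2, G (17 duplicate(s) eliminated): {(b, 30), (c, 30), (d, 13), (d, 30), (m, 13), (p, 30), (r, 3), (t, 3), (w, 13)}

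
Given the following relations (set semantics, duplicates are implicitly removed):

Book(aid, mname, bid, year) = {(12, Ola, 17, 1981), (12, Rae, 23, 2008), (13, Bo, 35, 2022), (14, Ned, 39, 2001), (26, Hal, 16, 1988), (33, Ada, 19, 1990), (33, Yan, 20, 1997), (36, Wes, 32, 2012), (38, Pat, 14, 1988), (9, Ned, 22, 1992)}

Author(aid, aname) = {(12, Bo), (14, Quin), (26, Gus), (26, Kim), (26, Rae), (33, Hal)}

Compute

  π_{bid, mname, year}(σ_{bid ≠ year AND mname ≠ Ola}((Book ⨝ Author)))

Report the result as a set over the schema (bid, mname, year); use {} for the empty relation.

{(16, Hal, 1988), (19, Ada, 1990), (20, Yan, 1997), (23, Rae, 2008), (39, Ned, 2001)}

Joining Book and Author on aid yields {(12, Ola, 17, 1981, Bo), (12, Rae, 23, 2008, Bo), (14, Ned, 39, 2001, Quin), (26, Hal, 16, 1988, Gus), (26, Hal, 16, 1988, Kim), (26, Hal, 16, 1988, Rae), (33, Ada, 19, 1990, Hal), (33, Yan, 20, 1997, Hal)}.
Filtering on bid ≠ year AND mname ≠ Ola leaves {(12, Rae, 23, 2008, Bo), (14, Ned, 39, 2001, Quin), (26, Hal, 16, 1988, Gus), (26, Hal, 16, 1988, Kim), (26, Hal, 16, 1988, Rae), (33, Ada, 19, 1990, Hal), (33, Yan, 20, 1997, Hal)}.
Projecting to bid, mname, year (2 duplicate(s) eliminated): {(16, Hal, 1988), (19, Ada, 1990), (20, Yan, 1997), (23, Rae, 2008), (39, Ned, 2001)}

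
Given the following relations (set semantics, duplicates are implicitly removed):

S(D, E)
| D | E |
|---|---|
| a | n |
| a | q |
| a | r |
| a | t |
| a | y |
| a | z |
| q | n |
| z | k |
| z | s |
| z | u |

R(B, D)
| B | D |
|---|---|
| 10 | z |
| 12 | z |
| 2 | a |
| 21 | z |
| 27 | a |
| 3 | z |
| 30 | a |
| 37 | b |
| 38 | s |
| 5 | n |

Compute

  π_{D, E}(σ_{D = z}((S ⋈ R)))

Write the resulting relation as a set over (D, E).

{(z, k), (z, s), (z, u)}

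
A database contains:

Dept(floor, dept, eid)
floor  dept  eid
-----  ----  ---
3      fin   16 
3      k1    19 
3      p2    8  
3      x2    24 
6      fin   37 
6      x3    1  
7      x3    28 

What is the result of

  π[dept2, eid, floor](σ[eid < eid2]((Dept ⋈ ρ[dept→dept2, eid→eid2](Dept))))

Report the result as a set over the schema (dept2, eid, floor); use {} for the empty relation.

{(fin, 1, 6), (fin, 8, 3), (k1, 16, 3), (k1, 8, 3), (x2, 16, 3), (x2, 19, 3), (x2, 8, 3)}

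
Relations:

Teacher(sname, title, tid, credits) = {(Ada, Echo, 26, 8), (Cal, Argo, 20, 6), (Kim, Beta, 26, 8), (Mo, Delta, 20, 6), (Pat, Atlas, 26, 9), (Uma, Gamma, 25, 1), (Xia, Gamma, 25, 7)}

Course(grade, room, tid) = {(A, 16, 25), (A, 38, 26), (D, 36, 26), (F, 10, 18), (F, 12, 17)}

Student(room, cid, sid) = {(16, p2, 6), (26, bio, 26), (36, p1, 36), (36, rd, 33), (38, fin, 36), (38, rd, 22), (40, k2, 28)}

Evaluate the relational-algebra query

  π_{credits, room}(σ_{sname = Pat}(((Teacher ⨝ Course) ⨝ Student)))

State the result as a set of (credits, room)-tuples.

{(9, 36), (9, 38)}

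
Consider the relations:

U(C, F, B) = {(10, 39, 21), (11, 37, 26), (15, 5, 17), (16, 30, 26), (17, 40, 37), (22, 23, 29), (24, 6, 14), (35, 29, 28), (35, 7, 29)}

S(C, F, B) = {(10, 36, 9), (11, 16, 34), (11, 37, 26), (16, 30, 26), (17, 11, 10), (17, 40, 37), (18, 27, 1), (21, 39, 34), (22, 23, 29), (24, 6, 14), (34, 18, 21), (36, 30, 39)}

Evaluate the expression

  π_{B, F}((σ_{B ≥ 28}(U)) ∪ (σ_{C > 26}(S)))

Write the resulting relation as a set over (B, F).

σ[B ≥ 28]: keep tuples satisfying B ≥ 28 → {(17, 40, 37), (22, 23, 29), (35, 29, 28), (35, 7, 29)}
σ[C > 26]: keep tuples satisfying C > 26 → {(34, 18, 21), (36, 30, 39)}
Taking the union: {(17, 40, 37), (22, 23, 29), (34, 18, 21), (35, 29, 28), (35, 7, 29), (36, 30, 39)}
π[B, F]: project onto (B, F) → {(21, 18), (28, 29), (29, 23), (29, 7), (37, 40), (39, 30)}

{(21, 18), (28, 29), (29, 23), (29, 7), (37, 40), (39, 30)}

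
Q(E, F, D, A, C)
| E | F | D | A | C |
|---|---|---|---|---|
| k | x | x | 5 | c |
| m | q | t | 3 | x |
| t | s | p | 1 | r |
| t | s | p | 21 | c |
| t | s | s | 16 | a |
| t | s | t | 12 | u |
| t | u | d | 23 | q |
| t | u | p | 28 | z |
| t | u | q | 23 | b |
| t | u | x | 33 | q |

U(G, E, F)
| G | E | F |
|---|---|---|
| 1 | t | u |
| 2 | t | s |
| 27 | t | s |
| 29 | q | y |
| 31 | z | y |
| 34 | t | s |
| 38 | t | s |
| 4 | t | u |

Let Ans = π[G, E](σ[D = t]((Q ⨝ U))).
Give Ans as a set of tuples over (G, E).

{(2, t), (27, t), (34, t), (38, t)}

Natural join on E, F: {(t, s, p, 1, r, 2), (t, s, p, 1, r, 27), (t, s, p, 1, r, 34), (t, s, p, 1, r, 38), (t, s, p, 21, c, 2), (t, s, p, 21, c, 27), (t, s, p, 21, c, 34), (t, s, p, 21, c, 38), (t, s, s, 16, a, 2), (t, s, s, 16, a, 27), (t, s, s, 16, a, 34), (t, s, s, 16, a, 38), (t, s, t, 12, u, 2), (t, s, t, 12, u, 27), (t, s, t, 12, u, 34), (t, s, t, 12, u, 38), (t, u, d, 23, q, 1), (t, u, d, 23, q, 4), (t, u, p, 28, z, 1), (t, u, p, 28, z, 4), (t, u, q, 23, b, 1), (t, u, q, 23, b, 4), (t, u, x, 33, q, 1), (t, u, x, 33, q, 4)}
Selection D = t: {(t, s, t, 12, u, 2), (t, s, t, 12, u, 27), (t, s, t, 12, u, 34), (t, s, t, 12, u, 38)}
π_{G, E} gives {(2, t), (27, t), (34, t), (38, t)}.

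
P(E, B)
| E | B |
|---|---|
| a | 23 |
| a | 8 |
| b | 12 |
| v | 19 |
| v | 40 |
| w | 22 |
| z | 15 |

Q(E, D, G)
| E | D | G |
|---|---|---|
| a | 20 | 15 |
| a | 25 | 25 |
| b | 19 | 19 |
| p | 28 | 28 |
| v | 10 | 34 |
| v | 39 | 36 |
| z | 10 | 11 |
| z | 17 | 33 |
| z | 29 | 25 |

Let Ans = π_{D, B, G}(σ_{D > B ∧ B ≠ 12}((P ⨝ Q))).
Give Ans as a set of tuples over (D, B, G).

{(17, 15, 33), (20, 8, 15), (25, 23, 25), (25, 8, 25), (29, 15, 25), (39, 19, 36)}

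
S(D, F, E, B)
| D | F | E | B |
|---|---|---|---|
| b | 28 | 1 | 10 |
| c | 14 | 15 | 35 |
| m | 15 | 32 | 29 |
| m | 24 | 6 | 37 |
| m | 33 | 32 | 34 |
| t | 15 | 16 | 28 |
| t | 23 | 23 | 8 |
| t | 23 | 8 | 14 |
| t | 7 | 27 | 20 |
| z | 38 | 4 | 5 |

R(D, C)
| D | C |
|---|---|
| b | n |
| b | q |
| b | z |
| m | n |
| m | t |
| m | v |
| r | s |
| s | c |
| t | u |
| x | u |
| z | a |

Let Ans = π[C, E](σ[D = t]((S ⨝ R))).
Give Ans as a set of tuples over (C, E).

S ⋈ R (natural join on D): {(b, 28, 1, 10, n), (b, 28, 1, 10, q), (b, 28, 1, 10, z), (m, 15, 32, 29, n), (m, 15, 32, 29, t), (m, 15, 32, 29, v), (m, 24, 6, 37, n), (m, 24, 6, 37, t), (m, 24, 6, 37, v), (m, 33, 32, 34, n), (m, 33, 32, 34, t), (m, 33, 32, 34, v), (t, 15, 16, 28, u), (t, 23, 23, 8, u), (t, 23, 8, 14, u), (t, 7, 27, 20, u), (z, 38, 4, 5, a)}
Filtering on D = t leaves {(t, 15, 16, 28, u), (t, 23, 23, 8, u), (t, 23, 8, 14, u), (t, 7, 27, 20, u)}.
Keep only column(s) C, E: {(u, 16), (u, 23), (u, 27), (u, 8)}

{(u, 16), (u, 23), (u, 27), (u, 8)}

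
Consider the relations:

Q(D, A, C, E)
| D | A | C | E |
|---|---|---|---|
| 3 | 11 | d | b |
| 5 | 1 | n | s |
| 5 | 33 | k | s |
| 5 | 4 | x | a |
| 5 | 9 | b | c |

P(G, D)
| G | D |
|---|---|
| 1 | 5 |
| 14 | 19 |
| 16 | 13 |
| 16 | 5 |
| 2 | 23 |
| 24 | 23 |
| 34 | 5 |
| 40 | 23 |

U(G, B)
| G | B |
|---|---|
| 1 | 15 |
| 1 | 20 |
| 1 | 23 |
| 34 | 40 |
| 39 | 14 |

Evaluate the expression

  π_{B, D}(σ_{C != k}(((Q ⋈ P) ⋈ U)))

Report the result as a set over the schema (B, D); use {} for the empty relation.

Natural join on D: {(5, 1, n, s, 1), (5, 1, n, s, 16), (5, 1, n, s, 34), (5, 33, k, s, 1), (5, 33, k, s, 16), (5, 33, k, s, 34), (5, 4, x, a, 1), (5, 4, x, a, 16), (5, 4, x, a, 34), (5, 9, b, c, 1), (5, 9, b, c, 16), (5, 9, b, c, 34)}
Natural join on G: {(5, 1, n, s, 1, 15), (5, 1, n, s, 1, 20), (5, 1, n, s, 1, 23), (5, 1, n, s, 34, 40), (5, 33, k, s, 1, 15), (5, 33, k, s, 1, 20), (5, 33, k, s, 1, 23), (5, 33, k, s, 34, 40), (5, 4, x, a, 1, 15), (5, 4, x, a, 1, 20), (5, 4, x, a, 1, 23), (5, 4, x, a, 34, 40), (5, 9, b, c, 1, 15), (5, 9, b, c, 1, 20), (5, 9, b, c, 1, 23), (5, 9, b, c, 34, 40)}
Selection C != k: {(5, 1, n, s, 1, 15), (5, 1, n, s, 1, 20), (5, 1, n, s, 1, 23), (5, 1, n, s, 34, 40), (5, 4, x, a, 1, 15), (5, 4, x, a, 1, 20), (5, 4, x, a, 1, 23), (5, 4, x, a, 34, 40), (5, 9, b, c, 1, 15), (5, 9, b, c, 1, 20), (5, 9, b, c, 1, 23), (5, 9, b, c, 34, 40)}
Keep only column(s) B, D (8 duplicate(s) eliminated): {(15, 5), (20, 5), (23, 5), (40, 5)}

{(15, 5), (20, 5), (23, 5), (40, 5)}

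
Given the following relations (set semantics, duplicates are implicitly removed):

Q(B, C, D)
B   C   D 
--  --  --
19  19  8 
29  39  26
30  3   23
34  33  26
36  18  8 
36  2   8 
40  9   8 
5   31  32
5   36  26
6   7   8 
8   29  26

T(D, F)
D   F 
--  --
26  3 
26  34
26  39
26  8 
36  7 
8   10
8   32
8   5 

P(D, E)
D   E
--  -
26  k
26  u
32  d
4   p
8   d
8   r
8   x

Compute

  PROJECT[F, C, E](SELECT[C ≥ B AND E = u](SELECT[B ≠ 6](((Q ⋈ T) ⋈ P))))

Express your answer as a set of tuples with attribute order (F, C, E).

{(3, 29, u), (3, 36, u), (3, 39, u), (34, 29, u), (34, 36, u), (34, 39, u), (39, 29, u), (39, 36, u), (39, 39, u), (8, 29, u), (8, 36, u), (8, 39, u)}

Joining Q and T on D yields {(19, 19, 8, 10), (19, 19, 8, 32), (19, 19, 8, 5), (29, 39, 26, 3), (29, 39, 26, 34), (29, 39, 26, 39), (29, 39, 26, 8), (34, 33, 26, 3), (34, 33, 26, 34), (34, 33, 26, 39), (34, 33, 26, 8), (36, 18, 8, 10), (36, 18, 8, 32), (36, 18, 8, 5), (36, 2, 8, 10), (36, 2, 8, 32), (36, 2, 8, 5), (40, 9, 8, 10), (40, 9, 8, 32), (40, 9, 8, 5), (5, 36, 26, 3), (5, 36, 26, 34), (5, 36, 26, 39), (5, 36, 26, 8), (6, 7, 8, 10), (6, 7, 8, 32), (6, 7, 8, 5), (8, 29, 26, 3), (8, 29, 26, 34), (8, 29, 26, 39), (8, 29, 26, 8)}.
Joining (Q ⋈ T) and P on D yields {(19, 19, 8, 10, d), (19, 19, 8, 10, r), (19, 19, 8, 10, x), (19, 19, 8, 32, d), (19, 19, 8, 32, r), (19, 19, 8, 32, x), (19, 19, 8, 5, d), (19, 19, 8, 5, r), (19, 19, 8, 5, x), (29, 39, 26, 3, k), (29, 39, 26, 3, u), (29, 39, 26, 34, k), (29, 39, 26, 34, u), (29, 39, 26, 39, k), (29, 39, 26, 39, u), (29, 39, 26, 8, k), (29, 39, 26, 8, u), (34, 33, 26, 3, k), (34, 33, 26, 3, u), (34, 33, 26, 34, k), (34, 33, 26, 34, u), (34, 33, 26, 39, k), (34, 33, 26, 39, u), (34, 33, 26, 8, k), (34, 33, 26, 8, u), (36, 18, 8, 10, d), (36, 18, 8, 10, r), (36, 18, 8, 10, x), (36, 18, 8, 32, d), (36, 18, 8, 32, r), (36, 18, 8, 32, x), (36, 18, 8, 5, d), (36, 18, 8, 5, r), (36, 18, 8, 5, x), (36, 2, 8, 10, d), (36, 2, 8, 10, r), (36, 2, 8, 10, x), (36, 2, 8, 32, d), (36, 2, 8, 32, r), (36, 2, 8, 32, x), (36, 2, 8, 5, d), (36, 2, 8, 5, r), (36, 2, 8, 5, x), (40, 9, 8, 10, d), (40, 9, 8, 10, r), (40, 9, 8, 10, x), (40, 9, 8, 32, d), (40, 9, 8, 32, r), (40, 9, 8, 32, x), (40, 9, 8, 5, d), (40, 9, 8, 5, r), (40, 9, 8, 5, x), (5, 36, 26, 3, k), (5, 36, 26, 3, u), (5, 36, 26, 34, k), (5, 36, 26, 34, u), (5, 36, 26, 39, k), (5, 36, 26, 39, u), (5, 36, 26, 8, k), (5, 36, 26, 8, u), (6, 7, 8, 10, d), (6, 7, 8, 10, r), (6, 7, 8, 10, x), (6, 7, 8, 32, d), (6, 7, 8, 32, r), (6, 7, 8, 32, x), (6, 7, 8, 5, d), (6, 7, 8, 5, r), (6, 7, 8, 5, x), (8, 29, 26, 3, k), (8, 29, 26, 3, u), (8, 29, 26, 34, k), (8, 29, 26, 34, u), (8, 29, 26, 39, k), (8, 29, 26, 39, u), (8, 29, 26, 8, k), (8, 29, 26, 8, u)}.
Filtering on B ≠ 6 leaves {(19, 19, 8, 10, d), (19, 19, 8, 10, r), (19, 19, 8, 10, x), (19, 19, 8, 32, d), (19, 19, 8, 32, r), (19, 19, 8, 32, x), (19, 19, 8, 5, d), (19, 19, 8, 5, r), (19, 19, 8, 5, x), (29, 39, 26, 3, k), (29, 39, 26, 3, u), (29, 39, 26, 34, k), (29, 39, 26, 34, u), (29, 39, 26, 39, k), (29, 39, 26, 39, u), (29, 39, 26, 8, k), (29, 39, 26, 8, u), (34, 33, 26, 3, k), (34, 33, 26, 3, u), (34, 33, 26, 34, k), (34, 33, 26, 34, u), (34, 33, 26, 39, k), (34, 33, 26, 39, u), (34, 33, 26, 8, k), (34, 33, 26, 8, u), (36, 18, 8, 10, d), (36, 18, 8, 10, r), (36, 18, 8, 10, x), (36, 18, 8, 32, d), (36, 18, 8, 32, r), (36, 18, 8, 32, x), (36, 18, 8, 5, d), (36, 18, 8, 5, r), (36, 18, 8, 5, x), (36, 2, 8, 10, d), (36, 2, 8, 10, r), (36, 2, 8, 10, x), (36, 2, 8, 32, d), (36, 2, 8, 32, r), (36, 2, 8, 32, x), (36, 2, 8, 5, d), (36, 2, 8, 5, r), (36, 2, 8, 5, x), (40, 9, 8, 10, d), (40, 9, 8, 10, r), (40, 9, 8, 10, x), (40, 9, 8, 32, d), (40, 9, 8, 32, r), (40, 9, 8, 32, x), (40, 9, 8, 5, d), (40, 9, 8, 5, r), (40, 9, 8, 5, x), (5, 36, 26, 3, k), (5, 36, 26, 3, u), (5, 36, 26, 34, k), (5, 36, 26, 34, u), (5, 36, 26, 39, k), (5, 36, 26, 39, u), (5, 36, 26, 8, k), (5, 36, 26, 8, u), (8, 29, 26, 3, k), (8, 29, 26, 3, u), (8, 29, 26, 34, k), (8, 29, 26, 34, u), (8, 29, 26, 39, k), (8, 29, 26, 39, u), (8, 29, 26, 8, k), (8, 29, 26, 8, u)}.
Filtering on C ≥ B AND E = u leaves {(29, 39, 26, 3, u), (29, 39, 26, 34, u), (29, 39, 26, 39, u), (29, 39, 26, 8, u), (5, 36, 26, 3, u), (5, 36, 26, 34, u), (5, 36, 26, 39, u), (5, 36, 26, 8, u), (8, 29, 26, 3, u), (8, 29, 26, 34, u), (8, 29, 26, 39, u), (8, 29, 26, 8, u)}.
Projecting to F, C, E: {(3, 29, u), (3, 36, u), (3, 39, u), (34, 29, u), (34, 36, u), (34, 39, u), (39, 29, u), (39, 36, u), (39, 39, u), (8, 29, u), (8, 36, u), (8, 39, u)}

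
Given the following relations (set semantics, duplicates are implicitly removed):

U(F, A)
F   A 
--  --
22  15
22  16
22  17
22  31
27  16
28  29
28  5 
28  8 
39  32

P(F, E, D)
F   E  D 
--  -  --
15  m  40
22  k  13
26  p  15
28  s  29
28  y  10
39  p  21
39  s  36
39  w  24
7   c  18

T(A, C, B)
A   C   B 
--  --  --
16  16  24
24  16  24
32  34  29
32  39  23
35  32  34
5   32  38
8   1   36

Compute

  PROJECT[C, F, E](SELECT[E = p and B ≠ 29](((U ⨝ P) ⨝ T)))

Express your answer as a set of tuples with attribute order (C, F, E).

Joining U and P on F yields {(22, 15, k, 13), (22, 16, k, 13), (22, 17, k, 13), (22, 31, k, 13), (28, 29, s, 29), (28, 29, y, 10), (28, 5, s, 29), (28, 5, y, 10), (28, 8, s, 29), (28, 8, y, 10), (39, 32, p, 21), (39, 32, s, 36), (39, 32, w, 24)}.
Joining (U ⨝ P) and T on A yields {(22, 16, k, 13, 16, 24), (28, 5, s, 29, 32, 38), (28, 5, y, 10, 32, 38), (28, 8, s, 29, 1, 36), (28, 8, y, 10, 1, 36), (39, 32, p, 21, 34, 29), (39, 32, p, 21, 39, 23), (39, 32, s, 36, 34, 29), (39, 32, s, 36, 39, 23), (39, 32, w, 24, 34, 29), (39, 32, w, 24, 39, 23)}.
Selection E = p and B ≠ 29: {(39, 32, p, 21, 39, 23)}
π_{C, F, E} gives {(39, 39, p)}.

{(39, 39, p)}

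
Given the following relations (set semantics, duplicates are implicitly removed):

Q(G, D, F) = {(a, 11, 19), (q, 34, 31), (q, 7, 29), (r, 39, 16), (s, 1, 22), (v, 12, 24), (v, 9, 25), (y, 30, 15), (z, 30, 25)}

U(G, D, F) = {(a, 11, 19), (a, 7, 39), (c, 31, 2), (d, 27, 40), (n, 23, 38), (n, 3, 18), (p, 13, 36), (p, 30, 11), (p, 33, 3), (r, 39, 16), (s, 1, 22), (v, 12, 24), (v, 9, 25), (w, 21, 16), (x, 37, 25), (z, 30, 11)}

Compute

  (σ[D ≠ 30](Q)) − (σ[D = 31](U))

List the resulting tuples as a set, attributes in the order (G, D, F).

{(a, 11, 19), (q, 34, 31), (q, 7, 29), (r, 39, 16), (s, 1, 22), (v, 12, 24), (v, 9, 25)}

Apply σ_{D ≠ 30}; surviving tuples: {(a, 11, 19), (q, 34, 31), (q, 7, 29), (r, 39, 16), (s, 1, 22), (v, 12, 24), (v, 9, 25)}
Apply σ_{D = 31}; surviving tuples: {(c, 31, 2)}
Taking the difference: {(a, 11, 19), (q, 34, 31), (q, 7, 29), (r, 39, 16), (s, 1, 22), (v, 12, 24), (v, 9, 25)}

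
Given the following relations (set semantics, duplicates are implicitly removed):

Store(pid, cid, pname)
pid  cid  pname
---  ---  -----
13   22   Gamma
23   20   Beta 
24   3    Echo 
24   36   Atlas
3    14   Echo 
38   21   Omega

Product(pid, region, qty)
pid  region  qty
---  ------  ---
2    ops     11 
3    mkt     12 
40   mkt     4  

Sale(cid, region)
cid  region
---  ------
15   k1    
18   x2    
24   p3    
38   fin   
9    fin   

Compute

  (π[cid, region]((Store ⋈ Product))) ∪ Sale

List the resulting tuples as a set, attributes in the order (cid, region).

Joining Store and Product on pid yields {(3, 14, Echo, mkt, 12)}.
Keep only column(s) cid, region: {(14, mkt)}
Set union of the two operands is {(14, mkt), (15, k1), (18, x2), (24, p3), (38, fin), (9, fin)}.

{(14, mkt), (15, k1), (18, x2), (24, p3), (38, fin), (9, fin)}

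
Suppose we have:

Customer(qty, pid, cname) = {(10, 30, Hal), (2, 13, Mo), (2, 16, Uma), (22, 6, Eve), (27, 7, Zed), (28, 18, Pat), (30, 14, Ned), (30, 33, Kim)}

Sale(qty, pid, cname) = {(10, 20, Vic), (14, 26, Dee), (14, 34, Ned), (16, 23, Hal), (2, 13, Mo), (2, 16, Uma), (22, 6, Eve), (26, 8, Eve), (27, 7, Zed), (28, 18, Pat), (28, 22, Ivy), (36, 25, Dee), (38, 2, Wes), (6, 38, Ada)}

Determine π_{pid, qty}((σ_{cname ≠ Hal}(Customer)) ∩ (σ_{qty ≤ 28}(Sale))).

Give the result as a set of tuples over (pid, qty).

{(13, 2), (16, 2), (18, 28), (6, 22), (7, 27)}

Apply σ_{cname ≠ Hal}; surviving tuples: {(2, 13, Mo), (2, 16, Uma), (22, 6, Eve), (27, 7, Zed), (28, 18, Pat), (30, 14, Ned), (30, 33, Kim)}
Apply σ_{qty ≤ 28}; surviving tuples: {(10, 20, Vic), (14, 26, Dee), (14, 34, Ned), (16, 23, Hal), (2, 13, Mo), (2, 16, Uma), (22, 6, Eve), (26, 8, Eve), (27, 7, Zed), (28, 18, Pat), (28, 22, Ivy), (6, 38, Ada)}
Set intersection of the two operands is {(2, 13, Mo), (2, 16, Uma), (22, 6, Eve), (27, 7, Zed), (28, 18, Pat)}.
Keep only column(s) pid, qty: {(13, 2), (16, 2), (18, 28), (6, 22), (7, 27)}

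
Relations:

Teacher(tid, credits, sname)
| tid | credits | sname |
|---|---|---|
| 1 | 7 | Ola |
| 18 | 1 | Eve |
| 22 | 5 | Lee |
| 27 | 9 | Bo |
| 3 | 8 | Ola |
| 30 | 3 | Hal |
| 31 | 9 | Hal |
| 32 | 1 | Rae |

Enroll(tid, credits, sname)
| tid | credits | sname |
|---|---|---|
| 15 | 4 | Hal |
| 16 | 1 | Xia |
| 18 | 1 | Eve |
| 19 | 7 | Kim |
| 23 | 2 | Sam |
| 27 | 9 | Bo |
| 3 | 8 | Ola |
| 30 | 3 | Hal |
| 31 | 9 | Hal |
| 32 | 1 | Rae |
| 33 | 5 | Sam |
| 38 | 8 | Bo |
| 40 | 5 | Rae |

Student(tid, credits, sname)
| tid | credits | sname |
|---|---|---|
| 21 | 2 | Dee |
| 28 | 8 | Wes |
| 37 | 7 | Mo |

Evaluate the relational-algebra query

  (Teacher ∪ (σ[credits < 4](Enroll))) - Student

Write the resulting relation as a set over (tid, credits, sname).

Selection credits < 4: {(16, 1, Xia), (18, 1, Eve), (23, 2, Sam), (30, 3, Hal), (32, 1, Rae)}
Taking the union: {(1, 7, Ola), (16, 1, Xia), (18, 1, Eve), (22, 5, Lee), (23, 2, Sam), (27, 9, Bo), (3, 8, Ola), (30, 3, Hal), (31, 9, Hal), (32, 1, Rae)}
Taking the difference: {(1, 7, Ola), (16, 1, Xia), (18, 1, Eve), (22, 5, Lee), (23, 2, Sam), (27, 9, Bo), (3, 8, Ola), (30, 3, Hal), (31, 9, Hal), (32, 1, Rae)}

{(1, 7, Ola), (16, 1, Xia), (18, 1, Eve), (22, 5, Lee), (23, 2, Sam), (27, 9, Bo), (3, 8, Ola), (30, 3, Hal), (31, 9, Hal), (32, 1, Rae)}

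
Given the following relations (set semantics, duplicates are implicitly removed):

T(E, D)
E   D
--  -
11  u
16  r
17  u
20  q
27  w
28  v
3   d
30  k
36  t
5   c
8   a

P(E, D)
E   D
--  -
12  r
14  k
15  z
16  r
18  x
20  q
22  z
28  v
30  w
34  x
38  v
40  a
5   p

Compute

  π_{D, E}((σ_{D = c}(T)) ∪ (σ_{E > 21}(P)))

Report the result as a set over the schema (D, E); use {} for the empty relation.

{(a, 40), (c, 5), (v, 28), (v, 38), (w, 30), (x, 34), (z, 22)}

σ[D = c]: keep tuples satisfying D = c → {(5, c)}
σ[E > 21]: keep tuples satisfying E > 21 → {(22, z), (28, v), (30, w), (34, x), (38, v), (40, a)}
Set union of the two operands is {(22, z), (28, v), (30, w), (34, x), (38, v), (40, a), (5, c)}.
Projecting to D, E: {(a, 40), (c, 5), (v, 28), (v, 38), (w, 30), (x, 34), (z, 22)}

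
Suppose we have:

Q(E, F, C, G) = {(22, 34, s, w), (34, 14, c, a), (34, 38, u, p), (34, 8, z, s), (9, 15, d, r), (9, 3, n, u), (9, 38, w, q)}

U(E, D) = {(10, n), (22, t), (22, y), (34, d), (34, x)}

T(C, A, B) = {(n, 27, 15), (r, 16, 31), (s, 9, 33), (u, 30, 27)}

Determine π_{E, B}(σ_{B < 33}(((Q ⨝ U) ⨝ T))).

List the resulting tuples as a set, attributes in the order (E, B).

Q ⋈ U (natural join on E): {(22, 34, s, w, t), (22, 34, s, w, y), (34, 14, c, a, d), (34, 14, c, a, x), (34, 38, u, p, d), (34, 38, u, p, x), (34, 8, z, s, d), (34, 8, z, s, x)}
(Q ⨝ U) ⋈ T (natural join on C): {(22, 34, s, w, t, 9, 33), (22, 34, s, w, y, 9, 33), (34, 38, u, p, d, 30, 27), (34, 38, u, p, x, 30, 27)}
Filtering on B < 33 leaves {(34, 38, u, p, d, 30, 27), (34, 38, u, p, x, 30, 27)}.
Keep only column(s) E, B (1 duplicate(s) eliminated): {(34, 27)}

{(34, 27)}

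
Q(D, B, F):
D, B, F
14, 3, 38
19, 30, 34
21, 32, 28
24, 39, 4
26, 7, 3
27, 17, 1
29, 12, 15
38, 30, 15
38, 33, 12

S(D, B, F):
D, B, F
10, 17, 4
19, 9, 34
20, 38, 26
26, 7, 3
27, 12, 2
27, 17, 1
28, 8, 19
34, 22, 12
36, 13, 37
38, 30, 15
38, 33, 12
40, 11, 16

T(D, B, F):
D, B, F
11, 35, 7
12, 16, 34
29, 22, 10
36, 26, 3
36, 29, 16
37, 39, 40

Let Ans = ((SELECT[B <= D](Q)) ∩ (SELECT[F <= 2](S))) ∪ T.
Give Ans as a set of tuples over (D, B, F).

{(11, 35, 7), (12, 16, 34), (27, 17, 1), (29, 22, 10), (36, 26, 3), (36, 29, 16), (37, 39, 40)}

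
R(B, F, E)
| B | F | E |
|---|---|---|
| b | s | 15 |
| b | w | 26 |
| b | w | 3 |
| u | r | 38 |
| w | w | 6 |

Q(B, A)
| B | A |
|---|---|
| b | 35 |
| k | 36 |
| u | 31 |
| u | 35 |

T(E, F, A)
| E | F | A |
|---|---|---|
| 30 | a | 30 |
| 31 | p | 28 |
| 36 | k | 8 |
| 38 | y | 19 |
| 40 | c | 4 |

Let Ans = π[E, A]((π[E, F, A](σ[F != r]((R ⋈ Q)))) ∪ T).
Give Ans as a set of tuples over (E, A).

{(15, 35), (26, 35), (3, 35), (30, 30), (31, 28), (36, 8), (38, 19), (40, 4)}

R ⋈ Q (natural join on B): {(b, s, 15, 35), (b, w, 26, 35), (b, w, 3, 35), (u, r, 38, 31), (u, r, 38, 35)}
Apply σ_{F != r}; surviving tuples: {(b, s, 15, 35), (b, w, 26, 35), (b, w, 3, 35)}
π[E, F, A]: project onto (E, F, A) → {(15, s, 35), (26, w, 35), (3, w, 35)}
Taking the union: {(15, s, 35), (26, w, 35), (3, w, 35), (30, a, 30), (31, p, 28), (36, k, 8), (38, y, 19), (40, c, 4)}
π[E, A]: project onto (E, A) → {(15, 35), (26, 35), (3, 35), (30, 30), (31, 28), (36, 8), (38, 19), (40, 4)}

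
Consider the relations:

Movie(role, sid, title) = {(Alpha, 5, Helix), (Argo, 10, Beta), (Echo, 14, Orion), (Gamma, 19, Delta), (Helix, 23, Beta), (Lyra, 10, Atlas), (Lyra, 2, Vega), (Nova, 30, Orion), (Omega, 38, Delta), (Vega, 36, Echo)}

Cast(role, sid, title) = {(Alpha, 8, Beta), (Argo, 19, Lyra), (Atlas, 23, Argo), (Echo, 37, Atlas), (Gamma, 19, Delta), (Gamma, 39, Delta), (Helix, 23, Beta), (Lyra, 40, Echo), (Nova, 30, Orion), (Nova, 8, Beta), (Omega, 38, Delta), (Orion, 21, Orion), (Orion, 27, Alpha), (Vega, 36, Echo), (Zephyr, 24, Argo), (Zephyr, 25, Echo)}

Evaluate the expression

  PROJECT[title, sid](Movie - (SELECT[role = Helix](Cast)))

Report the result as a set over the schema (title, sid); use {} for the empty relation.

{(Atlas, 10), (Beta, 10), (Delta, 19), (Delta, 38), (Echo, 36), (Helix, 5), (Orion, 14), (Orion, 30), (Vega, 2)}

Filtering on role = Helix leaves {(Helix, 23, Beta)}.
Difference: {(Alpha, 5, Helix), (Argo, 10, Beta), (Echo, 14, Orion), (Gamma, 19, Delta), (Helix, 23, Beta), (Lyra, 10, Atlas), (Lyra, 2, Vega), (Nova, 30, Orion), (Omega, 38, Delta), (Vega, 36, Echo)} with {(Helix, 23, Beta)} → {(Alpha, 5, Helix), (Argo, 10, Beta), (Echo, 14, Orion), (Gamma, 19, Delta), (Lyra, 10, Atlas), (Lyra, 2, Vega), (Nova, 30, Orion), (Omega, 38, Delta), (Vega, 36, Echo)}
π[title, sid]: project onto (title, sid) → {(Atlas, 10), (Beta, 10), (Delta, 19), (Delta, 38), (Echo, 36), (Helix, 5), (Orion, 14), (Orion, 30), (Vega, 2)}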